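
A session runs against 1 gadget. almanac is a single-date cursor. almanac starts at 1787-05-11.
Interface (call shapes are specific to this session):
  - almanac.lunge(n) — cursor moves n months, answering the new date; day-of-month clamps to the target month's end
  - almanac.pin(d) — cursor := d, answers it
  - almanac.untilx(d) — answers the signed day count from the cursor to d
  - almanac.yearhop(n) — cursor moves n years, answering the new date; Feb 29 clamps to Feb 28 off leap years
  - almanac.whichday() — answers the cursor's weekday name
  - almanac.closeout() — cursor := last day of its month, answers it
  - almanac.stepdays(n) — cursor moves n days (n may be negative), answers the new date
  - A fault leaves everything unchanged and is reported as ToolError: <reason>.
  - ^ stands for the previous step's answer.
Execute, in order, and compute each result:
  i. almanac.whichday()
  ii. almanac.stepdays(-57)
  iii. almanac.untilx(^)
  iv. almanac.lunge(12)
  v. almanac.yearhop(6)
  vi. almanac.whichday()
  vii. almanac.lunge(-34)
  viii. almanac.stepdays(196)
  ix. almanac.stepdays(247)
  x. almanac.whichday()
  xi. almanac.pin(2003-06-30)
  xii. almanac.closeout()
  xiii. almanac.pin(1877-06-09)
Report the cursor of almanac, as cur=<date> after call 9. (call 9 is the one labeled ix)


Answer: cur=1792-07-31

Derivation:
CALL almanac.whichday[]
RET  Friday
CALL almanac.stepdays[n: -57]
RET  1787-03-15
CALL almanac.untilx[d: ^]
RET  0
CALL almanac.lunge[n: 12]
RET  1788-03-15
CALL almanac.yearhop[n: 6]
RET  1794-03-15
CALL almanac.whichday[]
RET  Saturday
CALL almanac.lunge[n: -34]
RET  1791-05-15
CALL almanac.stepdays[n: 196]
RET  1791-11-27
CALL almanac.stepdays[n: 247]
RET  1792-07-31
CALL almanac.whichday[]
RET  Tuesday
CALL almanac.pin[d: 2003-06-30]
RET  2003-06-30
CALL almanac.closeout[]
RET  2003-06-30
CALL almanac.pin[d: 1877-06-09]
RET  1877-06-09


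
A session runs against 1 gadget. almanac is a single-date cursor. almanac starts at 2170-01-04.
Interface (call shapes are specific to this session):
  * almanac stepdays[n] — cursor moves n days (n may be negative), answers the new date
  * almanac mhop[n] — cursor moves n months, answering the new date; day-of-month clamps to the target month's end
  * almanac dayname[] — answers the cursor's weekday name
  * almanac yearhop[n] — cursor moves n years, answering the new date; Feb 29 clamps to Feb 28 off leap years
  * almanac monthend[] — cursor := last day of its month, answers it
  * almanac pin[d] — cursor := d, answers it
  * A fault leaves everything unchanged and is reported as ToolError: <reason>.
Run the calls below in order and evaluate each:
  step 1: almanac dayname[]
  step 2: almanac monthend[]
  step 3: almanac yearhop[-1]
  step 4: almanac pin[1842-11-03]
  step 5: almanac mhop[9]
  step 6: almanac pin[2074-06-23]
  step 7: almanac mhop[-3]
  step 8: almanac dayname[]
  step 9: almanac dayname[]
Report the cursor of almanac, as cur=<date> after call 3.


Answer: cur=2169-01-31

Derivation:
Using almanac dayname, and see Thursday.
I try almanac monthend, giving 2170-01-31.
I run almanac yearhop on n→-1: 2169-01-31.
Invoking almanac pin on d→1842-11-03, → 1842-11-03.
I try almanac mhop on n→9, and observe 1843-08-03.
I call almanac pin on d→2074-06-23, and get 2074-06-23.
Then almanac mhop on n→-3, which returns 2074-03-23.
I run almanac dayname, and observe Friday.
I run almanac dayname, and observe Friday.


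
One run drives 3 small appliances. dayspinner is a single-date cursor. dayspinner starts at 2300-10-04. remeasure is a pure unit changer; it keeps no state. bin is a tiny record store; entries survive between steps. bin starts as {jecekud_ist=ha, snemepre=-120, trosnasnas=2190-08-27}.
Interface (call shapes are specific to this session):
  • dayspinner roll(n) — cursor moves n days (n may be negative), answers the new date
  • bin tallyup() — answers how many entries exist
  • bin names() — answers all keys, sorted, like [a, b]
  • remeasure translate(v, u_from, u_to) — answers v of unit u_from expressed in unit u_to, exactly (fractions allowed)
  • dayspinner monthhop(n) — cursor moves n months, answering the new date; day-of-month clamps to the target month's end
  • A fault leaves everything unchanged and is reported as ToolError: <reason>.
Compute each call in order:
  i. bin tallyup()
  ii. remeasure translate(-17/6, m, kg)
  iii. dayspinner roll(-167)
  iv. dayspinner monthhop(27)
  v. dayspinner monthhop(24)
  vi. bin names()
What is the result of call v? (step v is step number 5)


Answer: 2304-07-20

Derivation:
$ bin tallyup
:: 3
$ remeasure translate v→-17/6 u_from→m u_to→kg
:: ToolError: incompatible units
$ dayspinner roll n→-167
:: 2300-04-20
$ dayspinner monthhop n→27
:: 2302-07-20
$ dayspinner monthhop n→24
:: 2304-07-20
$ bin names
:: [jecekud_ist, snemepre, trosnasnas]


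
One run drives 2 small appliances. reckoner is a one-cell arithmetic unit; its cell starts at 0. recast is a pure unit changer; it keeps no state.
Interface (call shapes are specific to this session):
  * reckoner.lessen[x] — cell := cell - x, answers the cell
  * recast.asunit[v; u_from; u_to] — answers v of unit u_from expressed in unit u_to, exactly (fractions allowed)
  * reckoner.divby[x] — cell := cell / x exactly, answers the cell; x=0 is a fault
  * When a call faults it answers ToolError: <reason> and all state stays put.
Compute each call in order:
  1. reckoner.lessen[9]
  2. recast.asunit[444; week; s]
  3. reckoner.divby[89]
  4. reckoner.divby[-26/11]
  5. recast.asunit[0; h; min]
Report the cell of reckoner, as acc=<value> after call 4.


I run lessen on 9, — result: -9.
I call asunit on 444, week, s, which returns 268531200.
Now I run divby on 89, — result: -9/89.
Calling divby on -26/11, which returns 99/2314.
Then asunit on 0, h, min: 0.

Answer: acc=99/2314


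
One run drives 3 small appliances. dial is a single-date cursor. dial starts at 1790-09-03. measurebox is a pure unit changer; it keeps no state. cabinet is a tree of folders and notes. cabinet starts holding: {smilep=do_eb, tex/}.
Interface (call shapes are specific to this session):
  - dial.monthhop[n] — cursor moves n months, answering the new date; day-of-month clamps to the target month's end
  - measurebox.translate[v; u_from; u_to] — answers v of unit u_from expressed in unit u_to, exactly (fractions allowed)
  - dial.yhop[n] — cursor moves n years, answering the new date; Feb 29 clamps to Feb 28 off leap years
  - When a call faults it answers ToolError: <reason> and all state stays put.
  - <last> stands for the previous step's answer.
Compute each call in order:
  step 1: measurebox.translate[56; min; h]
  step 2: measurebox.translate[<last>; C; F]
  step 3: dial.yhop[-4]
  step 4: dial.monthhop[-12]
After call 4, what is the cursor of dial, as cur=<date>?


% measurebox.translate(56, min, h) == 14/15
% measurebox.translate(<last>, C, F) == 842/25
% dial.yhop(-4) == 1786-09-03
% dial.monthhop(-12) == 1785-09-03

Answer: cur=1785-09-03


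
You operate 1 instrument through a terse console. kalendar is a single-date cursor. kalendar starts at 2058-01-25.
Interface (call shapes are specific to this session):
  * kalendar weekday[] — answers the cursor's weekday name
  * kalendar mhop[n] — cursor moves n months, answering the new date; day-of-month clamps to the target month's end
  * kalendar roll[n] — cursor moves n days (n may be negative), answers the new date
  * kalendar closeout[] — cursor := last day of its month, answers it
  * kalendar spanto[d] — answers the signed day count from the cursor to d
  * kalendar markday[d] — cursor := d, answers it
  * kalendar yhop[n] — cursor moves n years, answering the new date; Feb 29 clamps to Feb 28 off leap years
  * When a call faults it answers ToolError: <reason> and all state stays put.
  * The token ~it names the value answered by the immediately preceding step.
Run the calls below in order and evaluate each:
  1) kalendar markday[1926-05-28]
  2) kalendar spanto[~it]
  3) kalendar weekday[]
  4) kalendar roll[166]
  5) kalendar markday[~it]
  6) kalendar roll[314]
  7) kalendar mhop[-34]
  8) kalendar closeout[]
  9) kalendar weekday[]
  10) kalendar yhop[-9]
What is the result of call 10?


Answer: 1915-11-30

Derivation:
[in] kalendar markday d: 1926-05-28
  1926-05-28
[in] kalendar spanto d: ~it
  0
[in] kalendar weekday
  Friday
[in] kalendar roll n: 166
  1926-11-10
[in] kalendar markday d: ~it
  1926-11-10
[in] kalendar roll n: 314
  1927-09-20
[in] kalendar mhop n: -34
  1924-11-20
[in] kalendar closeout
  1924-11-30
[in] kalendar weekday
  Sunday
[in] kalendar yhop n: -9
  1915-11-30


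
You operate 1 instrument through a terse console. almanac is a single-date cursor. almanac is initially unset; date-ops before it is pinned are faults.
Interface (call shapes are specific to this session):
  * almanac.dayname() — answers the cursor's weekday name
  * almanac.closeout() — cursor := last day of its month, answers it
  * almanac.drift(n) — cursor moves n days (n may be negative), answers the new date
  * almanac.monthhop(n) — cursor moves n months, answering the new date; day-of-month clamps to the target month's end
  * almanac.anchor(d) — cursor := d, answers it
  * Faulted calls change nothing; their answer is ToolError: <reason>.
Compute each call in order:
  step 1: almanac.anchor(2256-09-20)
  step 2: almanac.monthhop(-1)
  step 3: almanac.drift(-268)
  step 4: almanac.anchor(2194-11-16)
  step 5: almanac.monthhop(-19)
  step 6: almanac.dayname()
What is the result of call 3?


Answer: 2255-11-26

Derivation:
% 1. anchor(d=2256-09-20) : 2256-09-20
% 2. monthhop(n=-1) : 2256-08-20
% 3. drift(n=-268) : 2255-11-26
% 4. anchor(d=2194-11-16) : 2194-11-16
% 5. monthhop(n=-19) : 2193-04-16
% 6. dayname() : Tuesday


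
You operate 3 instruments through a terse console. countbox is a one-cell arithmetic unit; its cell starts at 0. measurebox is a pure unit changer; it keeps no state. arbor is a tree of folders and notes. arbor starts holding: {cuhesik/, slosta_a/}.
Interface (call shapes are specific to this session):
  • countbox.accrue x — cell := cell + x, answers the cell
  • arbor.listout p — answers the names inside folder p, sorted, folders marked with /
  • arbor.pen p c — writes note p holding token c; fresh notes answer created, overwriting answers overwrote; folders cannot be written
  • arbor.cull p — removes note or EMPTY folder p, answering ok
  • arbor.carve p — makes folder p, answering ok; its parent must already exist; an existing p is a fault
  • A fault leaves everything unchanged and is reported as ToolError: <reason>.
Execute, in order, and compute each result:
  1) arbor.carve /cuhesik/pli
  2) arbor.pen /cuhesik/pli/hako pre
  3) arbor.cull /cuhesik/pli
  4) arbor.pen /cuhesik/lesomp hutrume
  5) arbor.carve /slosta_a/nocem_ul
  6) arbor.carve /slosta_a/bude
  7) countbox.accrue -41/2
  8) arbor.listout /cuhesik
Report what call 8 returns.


Answer: [lesomp, pli/]

Derivation:
# arbor.carve(p=/cuhesik/pli) -> ok
# arbor.pen(p=/cuhesik/pli/hako, c=pre) -> created
# arbor.cull(p=/cuhesik/pli) -> ToolError: not empty
# arbor.pen(p=/cuhesik/lesomp, c=hutrume) -> created
# arbor.carve(p=/slosta_a/nocem_ul) -> ok
# arbor.carve(p=/slosta_a/bude) -> ok
# countbox.accrue(x=-41/2) -> -41/2
# arbor.listout(p=/cuhesik) -> [lesomp, pli/]


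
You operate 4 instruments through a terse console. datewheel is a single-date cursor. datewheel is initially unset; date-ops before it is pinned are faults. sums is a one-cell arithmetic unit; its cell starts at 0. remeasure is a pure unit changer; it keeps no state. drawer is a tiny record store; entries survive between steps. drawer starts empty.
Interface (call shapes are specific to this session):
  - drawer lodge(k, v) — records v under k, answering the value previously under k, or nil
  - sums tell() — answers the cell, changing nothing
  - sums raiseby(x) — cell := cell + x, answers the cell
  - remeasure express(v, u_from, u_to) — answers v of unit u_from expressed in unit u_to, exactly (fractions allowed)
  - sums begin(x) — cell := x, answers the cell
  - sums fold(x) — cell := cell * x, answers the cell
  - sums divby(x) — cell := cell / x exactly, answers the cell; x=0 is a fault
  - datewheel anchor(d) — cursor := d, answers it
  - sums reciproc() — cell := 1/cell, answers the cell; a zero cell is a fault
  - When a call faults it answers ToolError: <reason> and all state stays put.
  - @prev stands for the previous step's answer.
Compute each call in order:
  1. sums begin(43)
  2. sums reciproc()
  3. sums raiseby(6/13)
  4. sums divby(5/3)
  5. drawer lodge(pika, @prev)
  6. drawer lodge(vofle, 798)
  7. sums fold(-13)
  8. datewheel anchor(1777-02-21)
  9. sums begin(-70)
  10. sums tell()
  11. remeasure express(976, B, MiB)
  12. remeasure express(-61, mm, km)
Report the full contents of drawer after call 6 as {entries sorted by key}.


Answer: {pika=813/2795, vofle=798}

Derivation:
> sums begin x: 43
[out] 43
> sums reciproc
[out] 1/43
> sums raiseby x: 6/13
[out] 271/559
> sums divby x: 5/3
[out] 813/2795
> drawer lodge k: pika v: @prev
[out] nil
> drawer lodge k: vofle v: 798
[out] nil
> sums fold x: -13
[out] -813/215
> datewheel anchor d: 1777-02-21
[out] 1777-02-21
> sums begin x: -70
[out] -70
> sums tell
[out] -70
> remeasure express v: 976 u_from: B u_to: MiB
[out] 61/65536
> remeasure express v: -61 u_from: mm u_to: km
[out] -61/1000000


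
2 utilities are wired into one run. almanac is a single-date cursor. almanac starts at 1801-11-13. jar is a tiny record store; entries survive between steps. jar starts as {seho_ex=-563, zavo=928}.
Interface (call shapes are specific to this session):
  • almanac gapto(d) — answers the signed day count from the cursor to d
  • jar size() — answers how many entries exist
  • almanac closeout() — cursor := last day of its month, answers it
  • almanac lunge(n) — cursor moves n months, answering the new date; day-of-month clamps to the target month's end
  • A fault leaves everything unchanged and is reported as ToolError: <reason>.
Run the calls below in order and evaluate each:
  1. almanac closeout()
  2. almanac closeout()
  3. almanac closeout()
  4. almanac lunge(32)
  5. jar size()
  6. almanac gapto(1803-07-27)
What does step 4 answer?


Answer: 1804-07-30

Derivation:
Then almanac closeout(), and observe 1801-11-30.
I try almanac closeout, and see 1801-11-30.
Now I run almanac closeout, → 1801-11-30.
Then almanac lunge(n=32), which returns 1804-07-30.
I call jar size(): 2.
I invoke almanac gapto(d=1803-07-27), and get -369.


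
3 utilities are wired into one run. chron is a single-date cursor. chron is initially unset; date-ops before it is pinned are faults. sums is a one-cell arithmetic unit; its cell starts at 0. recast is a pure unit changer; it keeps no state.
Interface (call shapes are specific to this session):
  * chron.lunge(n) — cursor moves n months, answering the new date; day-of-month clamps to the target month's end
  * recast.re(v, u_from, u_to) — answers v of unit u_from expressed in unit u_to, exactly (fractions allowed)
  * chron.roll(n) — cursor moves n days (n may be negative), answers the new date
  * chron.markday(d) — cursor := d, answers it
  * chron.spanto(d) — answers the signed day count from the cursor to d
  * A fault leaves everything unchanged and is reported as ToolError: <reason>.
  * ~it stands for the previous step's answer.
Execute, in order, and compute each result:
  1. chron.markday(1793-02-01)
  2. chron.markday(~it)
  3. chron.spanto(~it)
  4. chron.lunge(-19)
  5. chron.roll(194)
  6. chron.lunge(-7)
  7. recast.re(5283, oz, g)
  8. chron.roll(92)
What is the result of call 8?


Invoking markday using d→1793-02-01, → 1793-02-01.
I use markday using d→~it, → 1793-02-01.
I use spanto using d→~it, giving 0.
Using lunge using n→-19, and get 1791-07-01.
Using roll using n→194, yielding 1792-01-11.
Calling lunge using n→-7, yielding 1791-06-11.
Calling re using v→5283, u_from→oz, u_to→g, which returns 239632849071/1600000.
Using roll using n→92: 1791-09-11.

Answer: 1791-09-11


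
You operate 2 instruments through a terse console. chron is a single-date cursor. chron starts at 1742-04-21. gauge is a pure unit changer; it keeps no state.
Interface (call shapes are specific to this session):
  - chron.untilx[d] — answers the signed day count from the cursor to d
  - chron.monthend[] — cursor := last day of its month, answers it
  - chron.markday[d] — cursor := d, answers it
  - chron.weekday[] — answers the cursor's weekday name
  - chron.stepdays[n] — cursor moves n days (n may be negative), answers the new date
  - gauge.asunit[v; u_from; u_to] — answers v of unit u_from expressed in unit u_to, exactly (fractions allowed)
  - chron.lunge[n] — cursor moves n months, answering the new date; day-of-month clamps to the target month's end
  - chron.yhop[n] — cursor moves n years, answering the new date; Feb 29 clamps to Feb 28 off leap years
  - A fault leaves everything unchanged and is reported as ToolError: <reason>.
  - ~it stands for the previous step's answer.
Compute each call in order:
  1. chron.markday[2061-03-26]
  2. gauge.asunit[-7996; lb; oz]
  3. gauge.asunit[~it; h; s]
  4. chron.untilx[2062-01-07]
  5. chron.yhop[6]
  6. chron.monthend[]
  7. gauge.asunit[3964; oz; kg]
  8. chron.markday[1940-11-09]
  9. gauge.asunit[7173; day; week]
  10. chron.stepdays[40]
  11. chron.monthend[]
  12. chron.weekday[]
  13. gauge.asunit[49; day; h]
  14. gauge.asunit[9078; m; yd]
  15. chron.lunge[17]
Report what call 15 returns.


$ chron.markday d: 2061-03-26
  2061-03-26
$ gauge.asunit v: -7996 u_from: lb u_to: oz
  -127936
$ gauge.asunit v: ~it u_from: h u_to: s
  -460569600
$ chron.untilx d: 2062-01-07
  287
$ chron.yhop n: 6
  2067-03-26
$ chron.monthend
  2067-03-31
$ gauge.asunit v: 3964 u_from: oz u_to: kg
  44951003867/400000000
$ chron.markday d: 1940-11-09
  1940-11-09
$ gauge.asunit v: 7173 u_from: day u_to: week
  7173/7
$ chron.stepdays n: 40
  1940-12-19
$ chron.monthend
  1940-12-31
$ chron.weekday
  Tuesday
$ gauge.asunit v: 49 u_from: day u_to: h
  1176
$ gauge.asunit v: 9078 u_from: m u_to: yd
  3782500/381
$ chron.lunge n: 17
  1942-05-31

Answer: 1942-05-31


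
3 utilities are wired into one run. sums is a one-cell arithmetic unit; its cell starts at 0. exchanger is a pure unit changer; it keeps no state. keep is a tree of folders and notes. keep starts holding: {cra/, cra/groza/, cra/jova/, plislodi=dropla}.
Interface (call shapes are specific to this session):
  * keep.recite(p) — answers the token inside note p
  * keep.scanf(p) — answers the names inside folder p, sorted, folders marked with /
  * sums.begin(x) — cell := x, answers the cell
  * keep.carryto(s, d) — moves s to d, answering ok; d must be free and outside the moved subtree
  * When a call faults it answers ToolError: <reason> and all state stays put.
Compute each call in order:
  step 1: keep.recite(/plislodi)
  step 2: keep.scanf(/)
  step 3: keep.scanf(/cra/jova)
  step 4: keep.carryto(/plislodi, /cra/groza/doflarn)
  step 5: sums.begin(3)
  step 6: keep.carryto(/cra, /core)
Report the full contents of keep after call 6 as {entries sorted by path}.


Next I call recite passing p: /plislodi, and observe dropla.
Invoking scanf passing p: /, and observe [cra/, plislodi].
I run scanf passing p: /cra/jova, — result: [].
Now I run carryto passing s: /plislodi, d: /cra/groza/doflarn, and see ok.
Now I run begin passing x: 3, yielding 3.
I try carryto passing s: /cra, d: /core, and observe ok.

Answer: {core/, core/groza/, core/groza/doflarn=dropla, core/jova/}


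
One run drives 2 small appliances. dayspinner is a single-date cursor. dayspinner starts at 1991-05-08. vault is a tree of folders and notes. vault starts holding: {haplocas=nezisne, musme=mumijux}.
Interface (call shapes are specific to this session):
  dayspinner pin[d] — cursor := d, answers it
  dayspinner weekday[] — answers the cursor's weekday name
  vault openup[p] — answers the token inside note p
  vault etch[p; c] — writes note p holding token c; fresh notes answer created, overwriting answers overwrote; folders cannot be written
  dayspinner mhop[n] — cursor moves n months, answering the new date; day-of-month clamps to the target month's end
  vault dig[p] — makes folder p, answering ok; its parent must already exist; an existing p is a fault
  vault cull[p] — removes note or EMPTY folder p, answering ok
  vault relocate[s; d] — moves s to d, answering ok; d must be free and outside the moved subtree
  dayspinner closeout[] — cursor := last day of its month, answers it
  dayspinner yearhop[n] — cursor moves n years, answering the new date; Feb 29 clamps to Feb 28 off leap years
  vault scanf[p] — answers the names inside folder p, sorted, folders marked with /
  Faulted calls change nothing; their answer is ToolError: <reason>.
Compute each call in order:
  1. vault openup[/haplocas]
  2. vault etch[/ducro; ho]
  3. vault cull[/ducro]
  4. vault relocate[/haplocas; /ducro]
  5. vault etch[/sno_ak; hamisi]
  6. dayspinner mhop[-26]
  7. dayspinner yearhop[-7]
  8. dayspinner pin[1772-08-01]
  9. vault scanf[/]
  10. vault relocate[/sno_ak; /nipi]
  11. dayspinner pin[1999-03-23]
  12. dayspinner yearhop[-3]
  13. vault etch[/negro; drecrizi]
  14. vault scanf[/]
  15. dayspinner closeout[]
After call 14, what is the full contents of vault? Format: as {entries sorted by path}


Answer: {ducro=nezisne, musme=mumijux, negro=drecrizi, nipi=hamisi}

Derivation:
% vault openup p→/haplocas
  nezisne
% vault etch p→/ducro c→ho
  created
% vault cull p→/ducro
  ok
% vault relocate s→/haplocas d→/ducro
  ok
% vault etch p→/sno_ak c→hamisi
  created
% dayspinner mhop n→-26
  1989-03-08
% dayspinner yearhop n→-7
  1982-03-08
% dayspinner pin d→1772-08-01
  1772-08-01
% vault scanf p→/
  [ducro, musme, sno_ak]
% vault relocate s→/sno_ak d→/nipi
  ok
% dayspinner pin d→1999-03-23
  1999-03-23
% dayspinner yearhop n→-3
  1996-03-23
% vault etch p→/negro c→drecrizi
  created
% vault scanf p→/
  [ducro, musme, negro, nipi]
% dayspinner closeout
  1996-03-31


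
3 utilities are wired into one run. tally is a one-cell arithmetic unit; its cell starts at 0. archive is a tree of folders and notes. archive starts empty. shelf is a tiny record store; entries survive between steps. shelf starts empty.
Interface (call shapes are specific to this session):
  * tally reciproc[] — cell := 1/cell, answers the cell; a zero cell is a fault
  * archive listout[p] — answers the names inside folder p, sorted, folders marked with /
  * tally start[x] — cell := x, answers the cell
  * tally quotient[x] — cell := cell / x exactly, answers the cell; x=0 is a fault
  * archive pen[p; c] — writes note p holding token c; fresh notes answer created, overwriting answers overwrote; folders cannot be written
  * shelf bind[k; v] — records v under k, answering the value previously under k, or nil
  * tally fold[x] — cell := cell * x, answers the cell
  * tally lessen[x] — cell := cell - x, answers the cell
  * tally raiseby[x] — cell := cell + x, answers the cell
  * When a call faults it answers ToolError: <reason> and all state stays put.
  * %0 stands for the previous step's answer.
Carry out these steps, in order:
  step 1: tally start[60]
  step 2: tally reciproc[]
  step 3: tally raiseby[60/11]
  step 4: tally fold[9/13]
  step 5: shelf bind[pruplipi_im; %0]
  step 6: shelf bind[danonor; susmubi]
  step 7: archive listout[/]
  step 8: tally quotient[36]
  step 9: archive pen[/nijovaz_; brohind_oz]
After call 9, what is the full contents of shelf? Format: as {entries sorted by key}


I use tally start passing x→60, and observe 60.
Now I run tally reciproc(), which returns 1/60.
Now I run tally raiseby passing x→60/11, giving 3611/660.
Then tally fold passing x→9/13, and see 10833/2860.
I try shelf bind passing k→pruplipi_im, v→%0, → nil.
I run shelf bind passing k→danonor, v→susmubi, and see nil.
I call archive listout passing p→/, giving [].
Now I run tally quotient passing x→36, giving 3611/34320.
I try archive pen passing p→/nijovaz_, c→brohind_oz, giving created.

Answer: {danonor=susmubi, pruplipi_im=10833/2860}


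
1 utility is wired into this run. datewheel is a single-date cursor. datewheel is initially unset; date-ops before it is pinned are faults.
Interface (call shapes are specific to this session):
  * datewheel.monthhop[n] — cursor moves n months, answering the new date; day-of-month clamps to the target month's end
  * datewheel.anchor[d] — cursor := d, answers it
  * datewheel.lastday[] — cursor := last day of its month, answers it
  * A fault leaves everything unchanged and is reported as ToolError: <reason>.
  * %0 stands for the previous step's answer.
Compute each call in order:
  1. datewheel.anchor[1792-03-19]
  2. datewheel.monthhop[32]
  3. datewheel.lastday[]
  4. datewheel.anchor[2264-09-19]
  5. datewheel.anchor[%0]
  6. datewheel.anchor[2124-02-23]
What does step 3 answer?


-- 1. anchor(d→1792-03-19) ~> 1792-03-19
-- 2. monthhop(n→32) ~> 1794-11-19
-- 3. lastday() ~> 1794-11-30
-- 4. anchor(d→2264-09-19) ~> 2264-09-19
-- 5. anchor(d→%0) ~> 2264-09-19
-- 6. anchor(d→2124-02-23) ~> 2124-02-23

Answer: 1794-11-30


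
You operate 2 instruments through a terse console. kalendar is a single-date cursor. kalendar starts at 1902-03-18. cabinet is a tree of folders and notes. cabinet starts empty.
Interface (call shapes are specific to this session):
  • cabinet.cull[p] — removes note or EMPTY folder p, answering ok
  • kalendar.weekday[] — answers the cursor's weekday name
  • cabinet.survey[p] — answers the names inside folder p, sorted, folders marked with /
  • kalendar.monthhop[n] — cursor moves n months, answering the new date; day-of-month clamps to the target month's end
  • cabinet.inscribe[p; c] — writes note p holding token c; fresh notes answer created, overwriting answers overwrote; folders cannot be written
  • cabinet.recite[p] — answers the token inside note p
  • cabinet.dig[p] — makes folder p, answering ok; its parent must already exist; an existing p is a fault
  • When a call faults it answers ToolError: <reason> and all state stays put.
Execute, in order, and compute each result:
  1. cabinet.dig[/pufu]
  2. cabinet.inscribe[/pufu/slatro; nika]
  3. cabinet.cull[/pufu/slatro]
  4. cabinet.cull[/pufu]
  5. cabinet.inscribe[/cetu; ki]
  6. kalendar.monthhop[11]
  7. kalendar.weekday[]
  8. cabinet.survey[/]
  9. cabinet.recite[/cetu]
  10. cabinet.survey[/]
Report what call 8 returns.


I invoke cabinet.dig on p→/pufu, giving ok.
Calling cabinet.inscribe on p→/pufu/slatro, c→nika: created.
Using cabinet.cull on p→/pufu/slatro, — result: ok.
I use cabinet.cull on p→/pufu: ok.
Invoking cabinet.inscribe on p→/cetu, c→ki, and get created.
I call kalendar.monthhop on n→11, and see 1903-02-18.
Next I call kalendar.weekday, yielding Wednesday.
I invoke cabinet.survey on p→/, — result: [cetu].
Using cabinet.recite on p→/cetu: ki.
Using cabinet.survey on p→/, giving [cetu].

Answer: [cetu]


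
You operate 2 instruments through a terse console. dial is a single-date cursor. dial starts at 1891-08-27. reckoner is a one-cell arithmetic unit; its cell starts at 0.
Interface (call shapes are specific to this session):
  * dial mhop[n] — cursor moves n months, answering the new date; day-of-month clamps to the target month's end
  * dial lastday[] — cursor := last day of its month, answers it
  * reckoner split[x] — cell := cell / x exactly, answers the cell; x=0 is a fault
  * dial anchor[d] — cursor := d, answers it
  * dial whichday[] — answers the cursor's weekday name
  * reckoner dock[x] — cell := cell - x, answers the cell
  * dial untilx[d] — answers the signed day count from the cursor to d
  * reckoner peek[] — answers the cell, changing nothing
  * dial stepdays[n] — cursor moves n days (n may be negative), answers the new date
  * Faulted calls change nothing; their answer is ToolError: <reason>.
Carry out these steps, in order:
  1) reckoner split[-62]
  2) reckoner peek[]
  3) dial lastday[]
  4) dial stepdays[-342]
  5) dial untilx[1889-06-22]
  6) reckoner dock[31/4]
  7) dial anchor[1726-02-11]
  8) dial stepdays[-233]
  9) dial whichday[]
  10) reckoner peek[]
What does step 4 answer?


Answer: 1890-09-23

Derivation:
>>> reckoner split x='-62'
= 0
>>> reckoner peek
= 0
>>> dial lastday
= 1891-08-31
>>> dial stepdays n='-342'
= 1890-09-23
>>> dial untilx d='1889-06-22'
= -458
>>> reckoner dock x='31/4'
= -31/4
>>> dial anchor d='1726-02-11'
= 1726-02-11
>>> dial stepdays n='-233'
= 1725-06-23
>>> dial whichday
= Saturday
>>> reckoner peek
= -31/4


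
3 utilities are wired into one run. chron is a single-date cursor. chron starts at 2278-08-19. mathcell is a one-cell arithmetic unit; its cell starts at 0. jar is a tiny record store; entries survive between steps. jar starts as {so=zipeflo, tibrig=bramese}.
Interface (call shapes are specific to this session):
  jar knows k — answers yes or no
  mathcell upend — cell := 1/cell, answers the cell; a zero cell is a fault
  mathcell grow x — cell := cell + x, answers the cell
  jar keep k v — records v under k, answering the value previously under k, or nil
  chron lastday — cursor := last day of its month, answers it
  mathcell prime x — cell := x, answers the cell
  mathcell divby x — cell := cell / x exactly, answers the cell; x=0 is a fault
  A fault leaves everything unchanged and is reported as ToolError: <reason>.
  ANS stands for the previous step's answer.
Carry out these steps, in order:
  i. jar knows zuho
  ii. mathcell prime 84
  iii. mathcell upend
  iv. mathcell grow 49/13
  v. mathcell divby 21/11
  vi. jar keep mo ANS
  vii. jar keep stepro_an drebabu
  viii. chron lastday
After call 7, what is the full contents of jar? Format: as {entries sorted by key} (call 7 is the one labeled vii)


~$ jar knows k: zuho
[out] no
~$ mathcell prime x: 84
[out] 84
~$ mathcell upend
[out] 1/84
~$ mathcell grow x: 49/13
[out] 4129/1092
~$ mathcell divby x: 21/11
[out] 45419/22932
~$ jar keep k: mo v: ANS
[out] nil
~$ jar keep k: stepro_an v: drebabu
[out] nil
~$ chron lastday
[out] 2278-08-31

Answer: {mo=45419/22932, so=zipeflo, stepro_an=drebabu, tibrig=bramese}


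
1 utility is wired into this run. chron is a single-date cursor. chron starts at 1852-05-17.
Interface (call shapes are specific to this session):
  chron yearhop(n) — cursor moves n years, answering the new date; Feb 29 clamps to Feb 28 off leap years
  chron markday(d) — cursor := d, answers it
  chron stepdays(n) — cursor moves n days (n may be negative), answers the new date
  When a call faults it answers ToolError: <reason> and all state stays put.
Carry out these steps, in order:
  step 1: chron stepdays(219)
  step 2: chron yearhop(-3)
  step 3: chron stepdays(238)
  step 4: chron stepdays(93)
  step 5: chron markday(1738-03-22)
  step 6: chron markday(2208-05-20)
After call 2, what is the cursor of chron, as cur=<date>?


Step: chron stepdays[n='219']
Result: 1852-12-22
Step: chron yearhop[n='-3']
Result: 1849-12-22
Step: chron stepdays[n='238']
Result: 1850-08-17
Step: chron stepdays[n='93']
Result: 1850-11-18
Step: chron markday[d='1738-03-22']
Result: 1738-03-22
Step: chron markday[d='2208-05-20']
Result: 2208-05-20

Answer: cur=1849-12-22


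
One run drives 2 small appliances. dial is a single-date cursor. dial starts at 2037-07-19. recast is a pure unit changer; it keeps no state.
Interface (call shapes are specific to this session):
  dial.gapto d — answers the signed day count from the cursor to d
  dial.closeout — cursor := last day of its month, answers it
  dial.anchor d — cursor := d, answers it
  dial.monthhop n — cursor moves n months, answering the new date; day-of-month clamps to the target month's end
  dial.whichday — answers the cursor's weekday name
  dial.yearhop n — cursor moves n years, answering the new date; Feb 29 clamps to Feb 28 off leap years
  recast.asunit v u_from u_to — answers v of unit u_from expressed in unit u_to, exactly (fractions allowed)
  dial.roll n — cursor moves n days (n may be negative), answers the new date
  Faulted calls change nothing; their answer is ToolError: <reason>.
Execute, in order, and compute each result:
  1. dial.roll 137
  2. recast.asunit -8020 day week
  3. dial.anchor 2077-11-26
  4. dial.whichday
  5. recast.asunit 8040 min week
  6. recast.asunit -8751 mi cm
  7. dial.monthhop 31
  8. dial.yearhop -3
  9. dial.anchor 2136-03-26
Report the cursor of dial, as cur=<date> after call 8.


Answer: cur=2077-06-26

Derivation:
-> roll(n='137')
<- 2037-12-03
-> asunit(v='-8020', u_from='day', u_to='week')
<- -8020/7
-> anchor(d='2077-11-26')
<- 2077-11-26
-> whichday()
<- Friday
-> asunit(v='8040', u_from='min', u_to='week')
<- 67/84
-> asunit(v='-8751', u_from='mi', u_to='cm')
<- -7041684672/5
-> monthhop(n='31')
<- 2080-06-26
-> yearhop(n='-3')
<- 2077-06-26
-> anchor(d='2136-03-26')
<- 2136-03-26


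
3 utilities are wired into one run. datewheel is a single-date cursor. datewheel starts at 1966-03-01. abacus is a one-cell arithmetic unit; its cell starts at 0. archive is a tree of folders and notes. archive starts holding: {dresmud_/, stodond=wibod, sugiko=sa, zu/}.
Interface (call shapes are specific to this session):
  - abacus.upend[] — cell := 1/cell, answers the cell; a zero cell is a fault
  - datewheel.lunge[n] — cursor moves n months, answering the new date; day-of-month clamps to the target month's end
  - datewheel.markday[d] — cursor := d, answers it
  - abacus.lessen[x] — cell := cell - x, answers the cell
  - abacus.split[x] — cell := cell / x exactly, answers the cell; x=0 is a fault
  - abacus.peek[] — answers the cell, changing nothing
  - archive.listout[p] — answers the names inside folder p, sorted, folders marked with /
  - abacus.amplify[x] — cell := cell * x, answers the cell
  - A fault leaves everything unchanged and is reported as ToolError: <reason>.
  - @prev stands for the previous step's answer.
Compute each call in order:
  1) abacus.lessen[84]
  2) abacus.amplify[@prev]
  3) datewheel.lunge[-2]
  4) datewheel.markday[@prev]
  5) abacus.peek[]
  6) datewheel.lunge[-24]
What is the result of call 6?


I invoke lessen with x='84', → -84.
Invoking amplify with x='@prev', and get 7056.
Now I run lunge with n='-2', giving 1966-01-01.
Then markday with d='@prev', and observe 1966-01-01.
Then peek(), and observe 7056.
I try lunge with n='-24', yielding 1964-01-01.

Answer: 1964-01-01


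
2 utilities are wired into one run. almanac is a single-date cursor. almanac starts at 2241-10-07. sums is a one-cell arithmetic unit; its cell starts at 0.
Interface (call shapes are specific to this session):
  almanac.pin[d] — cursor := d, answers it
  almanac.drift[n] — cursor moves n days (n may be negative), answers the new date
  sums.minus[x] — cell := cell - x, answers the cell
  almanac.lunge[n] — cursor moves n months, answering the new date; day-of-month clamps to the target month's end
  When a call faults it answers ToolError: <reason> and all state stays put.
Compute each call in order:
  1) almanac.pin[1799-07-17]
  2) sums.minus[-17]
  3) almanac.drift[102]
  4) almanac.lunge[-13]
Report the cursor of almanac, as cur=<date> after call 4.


% pin d→1799-07-17
[out] 1799-07-17
% minus x→-17
[out] 17
% drift n→102
[out] 1799-10-27
% lunge n→-13
[out] 1798-09-27

Answer: cur=1798-09-27


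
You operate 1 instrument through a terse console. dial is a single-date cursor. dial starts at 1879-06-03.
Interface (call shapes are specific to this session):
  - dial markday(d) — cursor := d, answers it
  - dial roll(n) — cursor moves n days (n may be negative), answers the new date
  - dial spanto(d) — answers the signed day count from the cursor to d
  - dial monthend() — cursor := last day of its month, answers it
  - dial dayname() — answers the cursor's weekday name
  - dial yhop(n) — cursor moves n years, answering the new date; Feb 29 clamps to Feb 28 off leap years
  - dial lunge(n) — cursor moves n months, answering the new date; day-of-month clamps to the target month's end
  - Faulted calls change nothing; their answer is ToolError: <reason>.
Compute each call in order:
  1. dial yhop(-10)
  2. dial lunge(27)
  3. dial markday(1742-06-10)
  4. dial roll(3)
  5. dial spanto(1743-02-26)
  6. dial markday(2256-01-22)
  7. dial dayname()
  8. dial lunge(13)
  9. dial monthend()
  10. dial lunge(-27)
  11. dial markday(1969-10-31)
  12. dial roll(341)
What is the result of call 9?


Answer: 2257-02-28

Derivation:
Now I run dial yhop(n→-10), and get 1869-06-03.
Invoking dial lunge(n→27), and get 1871-09-03.
I use dial markday(d→1742-06-10): 1742-06-10.
I call dial roll(n→3), and see 1742-06-13.
I run dial spanto(d→1743-02-26), which returns 258.
I run dial markday(d→2256-01-22), → 2256-01-22.
I call dial dayname, giving Tuesday.
I call dial lunge(n→13), — result: 2257-02-22.
Using dial monthend, and see 2257-02-28.
I invoke dial lunge(n→-27), giving 2254-11-28.
Now I run dial markday(d→1969-10-31), and observe 1969-10-31.
Next I call dial roll(n→341), — result: 1970-10-07.


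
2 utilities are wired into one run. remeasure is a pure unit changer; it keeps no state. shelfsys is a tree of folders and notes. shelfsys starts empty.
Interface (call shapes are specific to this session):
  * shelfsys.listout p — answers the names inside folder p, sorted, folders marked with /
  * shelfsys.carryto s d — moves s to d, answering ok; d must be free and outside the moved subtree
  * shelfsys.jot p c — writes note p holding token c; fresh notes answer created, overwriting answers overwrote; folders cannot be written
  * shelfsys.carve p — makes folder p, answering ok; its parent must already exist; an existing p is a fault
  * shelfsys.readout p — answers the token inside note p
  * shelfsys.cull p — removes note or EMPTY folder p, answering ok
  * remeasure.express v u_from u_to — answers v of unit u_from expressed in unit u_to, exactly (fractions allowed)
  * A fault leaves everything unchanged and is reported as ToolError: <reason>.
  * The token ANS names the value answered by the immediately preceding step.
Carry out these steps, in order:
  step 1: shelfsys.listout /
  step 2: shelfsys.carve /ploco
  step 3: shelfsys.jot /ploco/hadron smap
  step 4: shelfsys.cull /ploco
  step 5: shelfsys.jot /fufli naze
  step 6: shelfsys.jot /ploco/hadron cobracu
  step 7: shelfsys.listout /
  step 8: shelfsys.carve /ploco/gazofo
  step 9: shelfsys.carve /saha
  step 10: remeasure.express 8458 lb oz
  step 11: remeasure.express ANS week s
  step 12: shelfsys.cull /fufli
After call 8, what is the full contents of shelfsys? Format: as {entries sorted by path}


Answer: {fufli=naze, ploco/, ploco/gazofo/, ploco/hadron=cobracu}

Derivation:
Using shelfsys.listout on p→/, and observe [].
I use shelfsys.carve on p→/ploco, yielding ok.
Invoking shelfsys.jot on p→/ploco/hadron, c→smap, and see created.
I run shelfsys.cull on p→/ploco, yielding ToolError: not empty.
Then shelfsys.jot on p→/fufli, c→naze, → created.
Invoking shelfsys.jot on p→/ploco/hadron, c→cobracu, — result: overwrote.
Now I run shelfsys.listout on p→/, — result: [fufli, ploco/].
Calling shelfsys.carve on p→/ploco/gazofo, and observe ok.
I use shelfsys.carve on p→/saha, which returns ok.
I invoke remeasure.express on v→8458, u_from→lb, u_to→oz, — result: 135328.
I try remeasure.express on v→ANS, u_from→week, u_to→s, and see 81846374400.
I use shelfsys.cull on p→/fufli, and observe ok.


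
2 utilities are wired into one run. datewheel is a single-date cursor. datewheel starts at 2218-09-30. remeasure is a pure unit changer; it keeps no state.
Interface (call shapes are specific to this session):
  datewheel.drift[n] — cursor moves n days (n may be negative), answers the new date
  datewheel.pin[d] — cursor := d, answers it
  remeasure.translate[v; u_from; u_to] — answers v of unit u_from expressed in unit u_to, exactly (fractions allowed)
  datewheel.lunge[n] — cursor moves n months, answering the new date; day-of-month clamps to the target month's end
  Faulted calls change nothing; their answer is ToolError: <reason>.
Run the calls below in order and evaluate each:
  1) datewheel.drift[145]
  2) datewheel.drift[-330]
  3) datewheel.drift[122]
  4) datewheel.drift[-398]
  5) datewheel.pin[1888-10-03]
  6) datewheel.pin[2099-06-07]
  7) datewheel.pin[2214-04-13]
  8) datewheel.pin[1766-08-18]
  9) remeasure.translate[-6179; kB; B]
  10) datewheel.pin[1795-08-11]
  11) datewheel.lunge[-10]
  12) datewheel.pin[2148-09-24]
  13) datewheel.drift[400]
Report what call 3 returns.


Answer: 2218-07-29

Derivation:
I use datewheel.drift(n='145'), and observe 2219-02-22.
Then datewheel.drift(n='-330'), — result: 2218-03-29.
Then datewheel.drift(n='122'): 2218-07-29.
I use datewheel.drift(n='-398'), giving 2217-06-26.
Calling datewheel.pin(d='1888-10-03'), — result: 1888-10-03.
I try datewheel.pin(d='2099-06-07'), giving 2099-06-07.
Now I run datewheel.pin(d='2214-04-13'), yielding 2214-04-13.
I invoke datewheel.pin(d='1766-08-18'), — result: 1766-08-18.
I run remeasure.translate(v='-6179', u_from='kB', u_to='B'), and observe -6179000.
I invoke datewheel.pin(d='1795-08-11'), yielding 1795-08-11.
I use datewheel.lunge(n='-10'): 1794-10-11.
I invoke datewheel.pin(d='2148-09-24'), yielding 2148-09-24.
Next I call datewheel.drift(n='400'), and see 2149-10-29.
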